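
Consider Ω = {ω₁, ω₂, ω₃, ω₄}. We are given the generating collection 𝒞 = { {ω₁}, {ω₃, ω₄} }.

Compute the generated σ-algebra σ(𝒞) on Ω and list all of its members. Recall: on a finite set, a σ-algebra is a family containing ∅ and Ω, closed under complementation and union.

Answer: σ(𝒞) = { {}, {ω₁}, {ω₂}, {ω₁, ω₂}, {ω₃, ω₄}, {ω₁, ω₃, ω₄}, {ω₂, ω₃, ω₄}, Ω }

Working:
Initial family (4 sets): { {}, {ω₁}, {ω₃, ω₄}, Ω }.
Round 1. New:
  {ω₁, ω₂}  = complement {ω₃, ω₄}
  {ω₁, ω₃, ω₄}  = {ω₃, ω₄} ∪ {ω₁}
  {ω₂, ω₃, ω₄}  = complement {ω₁}
  |family| = 7
Round 2 adds 1:
  {ω₂}  = complement {ω₁, ω₃, ω₄}
  |family| = 8
Round 3: closed — nothing new.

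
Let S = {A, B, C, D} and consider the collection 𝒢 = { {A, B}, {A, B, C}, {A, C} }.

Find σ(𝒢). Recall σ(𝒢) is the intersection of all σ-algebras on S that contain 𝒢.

σ(𝒢) (16 sets): { ∅, {A}, {B}, {C}, {D}, {A, B}, {A, C}, {A, D}, {B, C}, {B, D}, {C, D}, {A, B, C}, {A, B, D}, {A, C, D}, {B, C, D}, S }

Check:
Begin from { ∅, {A, B}, {A, C}, {A, B, C}, S } (that is, 𝒢 plus ∅ and S).
Pass 1: +3 →
  {D}  = ᶜ of {A, B, C}
  {B, D}  = ᶜ of {A, C}
  {C, D}  = ᶜ of {A, B}
Pass 2. New:
  {A, B, D}  = {D} ∪ {A, B}
  {A, C, D}  = {D} ∪ {A, C}
  {B, C, D}  = {C, D} ∪ {B, D}
Pass 3: 3 new —
  {A}  = ᶜ of {B, C, D}
  {B}  = ᶜ of {A, C, D}
  {C}  = ᶜ of {A, B, D}
Pass 4. New:
  {A, D}  = {D} ∪ {A}
  {B, C}  = {C} ∪ {B}
After Pass 5 the family is unchanged; done.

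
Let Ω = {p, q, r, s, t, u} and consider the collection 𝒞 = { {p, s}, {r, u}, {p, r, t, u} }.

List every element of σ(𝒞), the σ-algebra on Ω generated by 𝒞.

σ(𝒞) (32 sets): { ∅, {p}, {q}, {s}, {t}, {p, q}, {p, s}, {p, t}, {q, s}, {q, t}, {r, u}, {s, t}, {p, q, s}, {p, q, t}, {p, r, u}, {p, s, t}, {q, r, u}, {q, s, t}, {r, s, u}, {r, t, u}, {p, q, r, u}, {p, q, s, t}, {p, r, s, u}, {p, r, t, u}, {q, r, s, u}, {q, r, t, u}, {r, s, t, u}, {p, q, r, s, u}, {p, q, r, t, u}, {p, r, s, t, u}, {q, r, s, t, u}, Ω }

Trace:
Take S₀ = 𝒞 ∪ {∅, Ω} = { ∅, {p, s}, {r, u}, {p, r, t, u}, Ω }.
Iteration 1: 5 new —
  {q, s}  = Ω∖{p, r, t, u}
  {p, q, s, t}  = Ω∖{r, u}
  {p, r, s, u}  = {p, s} ∪ {r, u}
  {q, r, t, u}  = Ω∖{p, s}
  {p, r, s, t, u}  = {p, r, t, u} ∪ {p, s}
Iteration 2 (7 new):
  {q}  = Ω∖{p, r, s, t, u}
  {q, t}  = Ω∖{p, r, s, u}
  {p, q, s}  = {p, s} ∪ {q, s}
  {q, r, s, u}  = {r, u} ∪ {q, s}
  {p, q, r, s, u}  = {p, r, s, u} ∪ {q, s}
  {p, q, r, t, u}  = {p, r, t, u} ∪ {q, r, t, u}
  {q, r, s, t, u}  = {q, s} ∪ {q, r, t, u}
Iteration 3. New:
  {p}  = Ω∖{q, r, s, t, u}
  {s}  = Ω∖{p, q, r, t, u}
  {t}  = Ω∖{p, q, r, s, u}
  {p, t}  = Ω∖{q, r, s, u}
  {q, r, u}  = {r, u} ∪ {q}
  {q, s, t}  = {q, t} ∪ {q, s}
  {r, t, u}  = Ω∖{p, q, s}
Iteration 4: 8 new —
  {p, q}  = {p} ∪ {q}
  {s, t}  = {t} ∪ {s}
  {p, q, t}  = {q, t} ∪ {p}
  {p, r, u}  = Ω∖{q, s, t}
  {p, s, t}  = Ω∖{q, r, u}
  {r, s, u}  = {r, u} ∪ {s}
  {p, q, r, u}  = {p} ∪ {q, r, u}
  {r, s, t, u}  = {r, t, u} ∪ {s}
Iteration 5: stable.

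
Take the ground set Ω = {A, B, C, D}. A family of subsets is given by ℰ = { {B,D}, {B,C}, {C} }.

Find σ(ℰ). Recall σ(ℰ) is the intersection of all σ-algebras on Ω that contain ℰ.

σ(ℰ) (16 sets): { ∅, {A}, {B}, {C}, {D}, {A,B}, {A,C}, {A,D}, {B,C}, {B,D}, {C,D}, {A,B,C}, {A,B,D}, {A,C,D}, {B,C,D}, Ω }

Working:
Take S₀ = ℰ ∪ {∅, Ω} = { ∅, {C}, {B,C}, {B,D}, Ω }.
Round 1 adds 4:
  {A,C}  = complement {B,D}
  {A,D}  = complement {B,C}
  {A,B,D}  = complement {C}
  {B,C,D}  = {C} ∪ {B,D}
  — 9 sets.
Round 2 (3 new):
  {A}  = complement {B,C,D}
  {A,B,C}  = {B,C} ∪ {A,C}
  {A,C,D}  = {C} ∪ {A,D}
  — 12 sets.
Round 3 (2 new):
  {B}  = complement {A,C,D}
  {D}  = complement {A,B,C}
  — 14 sets.
Round 4 (2 new):
  {A,B}  = {B} ∪ {A}
  {C,D}  = {C} ∪ {D}
  — 16 sets.
After Round 5 the family is unchanged; done.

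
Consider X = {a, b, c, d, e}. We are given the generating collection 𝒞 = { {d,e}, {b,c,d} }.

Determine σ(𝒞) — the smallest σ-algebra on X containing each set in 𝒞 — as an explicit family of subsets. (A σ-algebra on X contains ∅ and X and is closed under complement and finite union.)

Begin from { ∅, {d,e}, {b,c,d}, X } (that is, 𝒞 plus ∅ and X).
Step 1 adds 3:
  {a,e}  = ᶜ of {b,c,d}
  {a,b,c}  = ᶜ of {d,e}
  {b,c,d,e}  = {d,e} ∪ {b,c,d}
  — 7 sets.
Step 2 (4 new):
  {a}  = ᶜ of {b,c,d,e}
  {a,d,e}  = {d,e} ∪ {a,e}
  {a,b,c,d}  = {a,b,c} ∪ {b,c,d}
  {a,b,c,e}  = {a,b,c} ∪ {a,e}
  — 11 sets.
Step 3: +3 →
  {d}  = ᶜ of {a,b,c,e}
  {e}  = ᶜ of {a,b,c,d}
  {b,c}  = ᶜ of {a,d,e}
  — 14 sets.
Step 4 adds 2:
  {a,d}  = {d} ∪ {a}
  {b,c,e}  = {b,c} ∪ {e}
  — 16 sets.
Step 5: already closed under ᶜ and ∪.

Hence σ(𝒞) has 16 members: { ∅, {a}, {d}, {e}, {a,d}, {a,e}, {b,c}, {d,e}, {a,b,c}, {a,d,e}, {b,c,d}, {b,c,e}, {a,b,c,d}, {a,b,c,e}, {b,c,d,e}, X }.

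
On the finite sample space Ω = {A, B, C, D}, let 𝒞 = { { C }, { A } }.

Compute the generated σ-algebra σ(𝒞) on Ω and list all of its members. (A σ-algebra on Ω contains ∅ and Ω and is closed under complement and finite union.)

Answer: σ(𝒞) = { ∅, { A }, { C }, { A, C }, { B, D }, { A, B, D }, { B, C, D }, Ω }

Trace:
Seed the family with 𝒞 together with ∅ and Ω: { ∅, { A }, { C }, Ω }.
Round 1. New:
  { A, C }  = { C } ∪ { A }
  { A, B, D }  = complement { C }
  { B, C, D }  = complement { A }
  [7 total]
Round 2 (1 new):
  { B, D }  = complement { A, C }
  [8 total]
Round 3: closed — nothing new.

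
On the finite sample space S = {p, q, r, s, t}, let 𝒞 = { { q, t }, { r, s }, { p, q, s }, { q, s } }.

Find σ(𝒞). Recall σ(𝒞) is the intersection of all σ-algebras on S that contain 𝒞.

Initial family (6 sets): { {  }, { q, s }, { q, t }, { r, s }, { p, q, s }, S }.
Iteration 1: +9 →
  { r, t }  = ᶜ of { p, q, s }
  { p, q, t }  = ᶜ of { r, s }
  { p, r, s }  = ᶜ of { q, t }
  { p, r, t }  = ᶜ of { q, s }
  { q, r, s }  = { r, s } ∪ { q, s }
  { q, s, t }  = { q, t } ∪ { q, s }
  { p, q, r, s }  = { r, s } ∪ { p, q, s }
  { p, q, s, t }  = { q, t } ∪ { p, q, s }
  { q, r, s, t }  = { q, t } ∪ { r, s }
Iteration 2: 9 new —
  { p }  = ᶜ of { q, r, s, t }
  { r }  = ᶜ of { p, q, s, t }
  { t }  = ᶜ of { p, q, r, s }
  { p, r }  = ᶜ of { q, s, t }
  { p, t }  = ᶜ of { q, r, s }
  { q, r, t }  = { q, t } ∪ { r, t }
  { r, s, t }  = { r, s } ∪ { r, t }
  { p, q, r, t }  = { q, t } ∪ { p, r, t }
  { p, r, s, t }  = { r, s } ∪ { p, r, t }
Iteration 3: 4 new —
  { q }  = ᶜ of { p, r, s, t }
  { s }  = ᶜ of { p, q, r, t }
  { p, q }  = ᶜ of { r, s, t }
  { p, s }  = ᶜ of { q, r, t }
Iteration 4 (4 new):
  { q, r }  = { q } ∪ { r }
  { s, t }  = { t } ∪ { s }
  { p, q, r }  = { p, q } ∪ { r }
  { p, s, t }  = { t } ∪ { p, s }
Iteration 5: stable.

σ(𝒞) = { {  }, { p }, { q }, { r }, { s }, { t }, { p, q }, { p, r }, { p, s }, { p, t }, { q, r }, { q, s }, { q, t }, { r, s }, { r, t }, { s, t }, { p, q, r }, { p, q, s }, { p, q, t }, { p, r, s }, { p, r, t }, { p, s, t }, { q, r, s }, { q, r, t }, { q, s, t }, { r, s, t }, { p, q, r, s }, { p, q, r, t }, { p, q, s, t }, { p, r, s, t }, { q, r, s, t }, S }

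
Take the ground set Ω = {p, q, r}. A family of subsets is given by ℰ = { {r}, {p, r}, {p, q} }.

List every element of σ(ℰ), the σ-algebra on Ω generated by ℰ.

|σ(ℰ)| = 8.  σ(ℰ) = { {}, {p}, {q}, {r}, {p, q}, {p, r}, {q, r}, Ω }

Working:
Take S₀ = ℰ ∪ {∅, Ω} = { {}, {r}, {p, q}, {p, r}, Ω }.
Round 1 adds 1:
  {q}  = complement {p, r}
  (now 6)
Round 2: +1 →
  {q, r}  = {r} ∪ {q}
  (now 7)
Round 3 adds 1:
  {p}  = complement {q, r}
  (now 8)
Round 4: already closed under ᶜ and ∪.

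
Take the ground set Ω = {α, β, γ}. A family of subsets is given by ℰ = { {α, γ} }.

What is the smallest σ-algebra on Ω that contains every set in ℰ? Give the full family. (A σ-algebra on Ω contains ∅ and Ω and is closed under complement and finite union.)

|σ(ℰ)| = 4.  σ(ℰ) = { ∅, {β}, {α, γ}, Ω }

Derivation:
Initial family (3 sets): { ∅, {α, γ}, Ω }.
Pass 1 adds 1:
  {β}  = ᶜ of {α, γ}
  [4 total]
Pass 2: closed — nothing new.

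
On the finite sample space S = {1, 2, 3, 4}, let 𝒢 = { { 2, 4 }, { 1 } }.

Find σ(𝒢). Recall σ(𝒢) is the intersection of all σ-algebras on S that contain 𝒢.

Initial family (4 sets): { {  }, { 1 }, { 2, 4 }, S }.
Round 1: +3 →
  { 1, 3 }  = { 2, 4 }ᶜ
  { 1, 2, 4 }  = { 2, 4 } ∪ { 1 }
  { 2, 3, 4 }  = { 1 }ᶜ
  |family| = 7
Round 2 (1 new):
  { 3 }  = { 1, 2, 4 }ᶜ
  |family| = 8
After Round 3 the family is unchanged; done.

Hence σ(𝒢) has 8 members: { {  }, { 1 }, { 3 }, { 1, 3 }, { 2, 4 }, { 1, 2, 4 }, { 2, 3, 4 }, S }.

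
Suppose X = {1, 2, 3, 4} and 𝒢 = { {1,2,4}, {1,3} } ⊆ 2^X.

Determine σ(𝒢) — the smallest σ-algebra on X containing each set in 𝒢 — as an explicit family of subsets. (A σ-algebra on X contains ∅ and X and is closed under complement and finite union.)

|σ(𝒢)| = 8.  σ(𝒢) = { ∅, {1}, {3}, {1,3}, {2,4}, {1,2,4}, {2,3,4}, X }

Trace:
Begin from { ∅, {1,3}, {1,2,4}, X } (that is, 𝒢 plus ∅ and X).
Step 1. New:
  {3}  = X∖{1,2,4}
  {2,4}  = X∖{1,3}
  |family| = 6
Step 2: 1 new —
  {2,3,4}  = {3} ∪ {2,4}
  |family| = 7
Step 3 adds 1:
  {1}  = X∖{2,3,4}
  |family| = 8
Step 4: already closed under ᶜ and ∪.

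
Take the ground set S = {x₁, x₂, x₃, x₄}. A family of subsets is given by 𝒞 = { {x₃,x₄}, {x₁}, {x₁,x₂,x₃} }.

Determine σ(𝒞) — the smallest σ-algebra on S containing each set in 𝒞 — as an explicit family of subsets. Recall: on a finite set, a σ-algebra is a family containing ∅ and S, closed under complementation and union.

Start: 𝒞 ∪ {∅, S} = { {}, {x₁}, {x₃,x₄}, {x₁,x₂,x₃}, S }.
Step 1. New:
  {x₄}  = S∖{x₁,x₂,x₃}
  {x₁,x₂}  = S∖{x₃,x₄}
  {x₁,x₃,x₄}  = {x₃,x₄} ∪ {x₁}
  {x₂,x₃,x₄}  = S∖{x₁}
  — 9 sets.
Step 2 adds 3:
  {x₂}  = S∖{x₁,x₃,x₄}
  {x₁,x₄}  = {x₄} ∪ {x₁}
  {x₁,x₂,x₄}  = {x₁,x₂} ∪ {x₄}
  — 12 sets.
Step 3: +3 →
  {x₃}  = S∖{x₁,x₂,x₄}
  {x₂,x₃}  = S∖{x₁,x₄}
  {x₂,x₄}  = {x₄} ∪ {x₂}
  — 15 sets.
Step 4. New:
  {x₁,x₃}  = S∖{x₂,x₄}
  — 16 sets.
Step 5 adds nothing — fixpoint reached.

σ(𝒞) = { {}, {x₁}, {x₂}, {x₃}, {x₄}, {x₁,x₂}, {x₁,x₃}, {x₁,x₄}, {x₂,x₃}, {x₂,x₄}, {x₃,x₄}, {x₁,x₂,x₃}, {x₁,x₂,x₄}, {x₁,x₃,x₄}, {x₂,x₃,x₄}, S }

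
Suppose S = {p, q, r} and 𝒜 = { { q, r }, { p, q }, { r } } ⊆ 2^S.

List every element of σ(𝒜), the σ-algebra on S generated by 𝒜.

σ(𝒜) = { {  }, { p }, { q }, { r }, { p, q }, { p, r }, { q, r }, S }

Derivation:
Begin from { {  }, { r }, { p, q }, { q, r }, S } (that is, 𝒜 plus ∅ and S).
Iteration 1: +1 →
  { p }  = ᶜ of { q, r }
  — 6 sets.
Iteration 2. New:
  { p, r }  = { r } ∪ { p }
  — 7 sets.
Iteration 3: 1 new —
  { q }  = ᶜ of { p, r }
  — 8 sets.
Iteration 4 adds nothing — fixpoint reached.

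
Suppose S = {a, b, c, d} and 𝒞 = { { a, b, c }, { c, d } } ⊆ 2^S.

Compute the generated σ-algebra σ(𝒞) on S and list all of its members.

|σ(𝒞)| = 8.  σ(𝒞) = { {  }, { c }, { d }, { a, b }, { c, d }, { a, b, c }, { a, b, d }, S }

Derivation:
Take S₀ = 𝒞 ∪ {∅, S} = { {  }, { c, d }, { a, b, c }, S }.
Iteration 1: +2 →
  { d }  = ᶜ of { a, b, c }
  { a, b }  = ᶜ of { c, d }
  |family| = 6
Iteration 2. New:
  { a, b, d }  = { a, b } ∪ { d }
  |family| = 7
Iteration 3: 1 new —
  { c }  = ᶜ of { a, b, d }
  |family| = 8
Iteration 4 adds nothing — fixpoint reached.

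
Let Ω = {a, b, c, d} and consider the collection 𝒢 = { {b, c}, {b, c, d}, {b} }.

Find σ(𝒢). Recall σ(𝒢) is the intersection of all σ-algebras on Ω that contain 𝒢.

Take S₀ = 𝒢 ∪ {∅, Ω} = { {}, {b}, {b, c}, {b, c, d}, Ω }.
Step 1: 3 new —
  {a}  = Ω∖{b, c, d}
  {a, d}  = Ω∖{b, c}
  {a, c, d}  = Ω∖{b}
Step 2. New:
  {a, b}  = {b} ∪ {a}
  {a, b, c}  = {b, c} ∪ {a}
  {a, b, d}  = {b} ∪ {a, d}
Step 3: +3 →
  {c}  = Ω∖{a, b, d}
  {d}  = Ω∖{a, b, c}
  {c, d}  = Ω∖{a, b}
Step 4. New:
  {a, c}  = {c} ∪ {a}
  {b, d}  = {d} ∪ {b}
Step 5 adds nothing — fixpoint reached.

Hence σ(𝒢) has 16 members: { {}, {a}, {b}, {c}, {d}, {a, b}, {a, c}, {a, d}, {b, c}, {b, d}, {c, d}, {a, b, c}, {a, b, d}, {a, c, d}, {b, c, d}, Ω }.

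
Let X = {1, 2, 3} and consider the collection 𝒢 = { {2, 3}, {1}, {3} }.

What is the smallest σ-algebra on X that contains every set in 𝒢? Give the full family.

Take S₀ = 𝒢 ∪ {∅, X} = { {}, {1}, {3}, {2, 3}, X }.
Pass 1: 2 new —
  {1, 2}  = ᶜ of {3}
  {1, 3}  = {3} ∪ {1}
  [7 total]
Pass 2 (1 new):
  {2}  = ᶜ of {1, 3}
  [8 total]
Pass 3: closed — nothing new.

|σ(𝒢)| = 8.  σ(𝒢) = { {}, {1}, {2}, {3}, {1, 2}, {1, 3}, {2, 3}, X }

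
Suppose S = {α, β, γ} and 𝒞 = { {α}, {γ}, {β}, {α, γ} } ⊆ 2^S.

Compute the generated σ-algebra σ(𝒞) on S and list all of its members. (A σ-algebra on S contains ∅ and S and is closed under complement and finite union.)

Answer: σ(𝒞) = { {}, {α}, {β}, {γ}, {α, β}, {α, γ}, {β, γ}, S }

Check:
Initial family (6 sets): { {}, {α}, {β}, {γ}, {α, γ}, S }.
Round 1. New:
  {α, β}  = ᶜ of {γ}
  {β, γ}  = ᶜ of {α}
Round 2 adds nothing — fixpoint reached.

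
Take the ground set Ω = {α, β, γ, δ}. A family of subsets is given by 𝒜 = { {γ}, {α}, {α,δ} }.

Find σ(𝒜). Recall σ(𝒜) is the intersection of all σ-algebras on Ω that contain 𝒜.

σ(𝒜) (16 sets): { {}, {α}, {β}, {γ}, {δ}, {α,β}, {α,γ}, {α,δ}, {β,γ}, {β,δ}, {γ,δ}, {α,β,γ}, {α,β,δ}, {α,γ,δ}, {β,γ,δ}, Ω }

Trace:
Start: 𝒜 ∪ {∅, Ω} = { {}, {α}, {γ}, {α,δ}, Ω }.
Round 1 adds 5:
  {α,γ}  = {γ} ∪ {α}
  {β,γ}  = complement {α,δ}
  {α,β,δ}  = complement {γ}
  {α,γ,δ}  = {γ} ∪ {α,δ}
  {β,γ,δ}  = complement {α}
  |family| = 10
Round 2 adds 3:
  {β}  = complement {α,γ,δ}
  {β,δ}  = complement {α,γ}
  {α,β,γ}  = {β,γ} ∪ {α,γ}
  |family| = 13
Round 3 (2 new):
  {δ}  = complement {α,β,γ}
  {α,β}  = {β} ∪ {α}
  |family| = 15
Round 4 (1 new):
  {γ,δ}  = complement {α,β}
  |family| = 16
Round 5: stable.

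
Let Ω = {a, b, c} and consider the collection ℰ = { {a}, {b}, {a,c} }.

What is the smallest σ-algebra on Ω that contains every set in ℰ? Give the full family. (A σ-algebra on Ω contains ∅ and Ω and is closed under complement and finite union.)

σ(ℰ) = { ∅, {a}, {b}, {c}, {a,b}, {a,c}, {b,c}, Ω }

Check:
Start: ℰ ∪ {∅, Ω} = { ∅, {a}, {b}, {a,c}, Ω }.
Pass 1 (2 new):
  {a,b}  = {b} ∪ {a}
  {b,c}  = {a}ᶜ
  [7 total]
Pass 2: +1 →
  {c}  = {a,b}ᶜ
  [8 total]
Pass 3: stable.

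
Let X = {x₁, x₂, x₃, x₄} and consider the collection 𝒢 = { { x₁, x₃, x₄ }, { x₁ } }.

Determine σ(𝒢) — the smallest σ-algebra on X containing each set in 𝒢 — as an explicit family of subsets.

Seed the family with 𝒢 together with ∅ and X: { {}, { x₁ }, { x₁, x₃, x₄ }, X }.
Step 1: 2 new —
  { x₂ }  = complement { x₁, x₃, x₄ }
  { x₂, x₃, x₄ }  = complement { x₁ }
Step 2: +1 →
  { x₁, x₂ }  = { x₂ } ∪ { x₁ }
Step 3: 1 new —
  { x₃, x₄ }  = complement { x₁, x₂ }
Step 4: already closed under ᶜ and ∪.

|σ(𝒢)| = 8.  σ(𝒢) = { {}, { x₁ }, { x₂ }, { x₁, x₂ }, { x₃, x₄ }, { x₁, x₃, x₄ }, { x₂, x₃, x₄ }, X }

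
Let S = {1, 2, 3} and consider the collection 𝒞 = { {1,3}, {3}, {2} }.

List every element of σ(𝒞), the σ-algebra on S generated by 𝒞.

Begin from { {}, {2}, {3}, {1,3}, S } (that is, 𝒞 plus ∅ and S).
Iteration 1 adds 2:
  {1,2}  = {3}ᶜ
  {2,3}  = {3} ∪ {2}
  — 7 sets.
Iteration 2. New:
  {1}  = {2,3}ᶜ
  — 8 sets.
Iteration 3 adds nothing — fixpoint reached.

Therefore σ(𝒞) = { {}, {1}, {2}, {3}, {1,2}, {1,3}, {2,3}, S } (|σ(𝒞)| = 8).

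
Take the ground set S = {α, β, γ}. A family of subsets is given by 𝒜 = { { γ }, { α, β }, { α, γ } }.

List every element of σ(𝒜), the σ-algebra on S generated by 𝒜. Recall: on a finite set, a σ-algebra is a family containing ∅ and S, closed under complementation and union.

Take S₀ = 𝒜 ∪ {∅, S} = { ∅, { γ }, { α, β }, { α, γ }, S }.
Round 1 adds 1:
  { β }  = { α, γ }ᶜ
  |family| = 6
Round 2: 1 new —
  { β, γ }  = { γ } ∪ { β }
  |family| = 7
Round 3: +1 →
  { α }  = { β, γ }ᶜ
  |family| = 8
Round 4: already closed under ᶜ and ∪.

Therefore σ(𝒜) = { ∅, { α }, { β }, { γ }, { α, β }, { α, γ }, { β, γ }, S } (|σ(𝒜)| = 8).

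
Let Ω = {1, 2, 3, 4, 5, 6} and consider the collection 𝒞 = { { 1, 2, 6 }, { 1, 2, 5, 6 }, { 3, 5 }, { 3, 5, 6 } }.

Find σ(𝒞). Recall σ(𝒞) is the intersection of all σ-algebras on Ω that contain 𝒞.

|σ(𝒞)| = 32.  σ(𝒞) = { ∅, { 3 }, { 4 }, { 5 }, { 6 }, { 1, 2 }, { 3, 4 }, { 3, 5 }, { 3, 6 }, { 4, 5 }, { 4, 6 }, { 5, 6 }, { 1, 2, 3 }, { 1, 2, 4 }, { 1, 2, 5 }, { 1, 2, 6 }, { 3, 4, 5 }, { 3, 4, 6 }, { 3, 5, 6 }, { 4, 5, 6 }, { 1, 2, 3, 4 }, { 1, 2, 3, 5 }, { 1, 2, 3, 6 }, { 1, 2, 4, 5 }, { 1, 2, 4, 6 }, { 1, 2, 5, 6 }, { 3, 4, 5, 6 }, { 1, 2, 3, 4, 5 }, { 1, 2, 3, 4, 6 }, { 1, 2, 3, 5, 6 }, { 1, 2, 4, 5, 6 }, Ω }

Trace:
Take S₀ = 𝒞 ∪ {∅, Ω} = { ∅, { 3, 5 }, { 1, 2, 6 }, { 3, 5, 6 }, { 1, 2, 5, 6 }, Ω }.
Iteration 1 (5 new):
  { 3, 4 }  = Ω∖{ 1, 2, 5, 6 }
  { 1, 2, 4 }  = Ω∖{ 3, 5, 6 }
  { 3, 4, 5 }  = Ω∖{ 1, 2, 6 }
  { 1, 2, 4, 6 }  = Ω∖{ 3, 5 }
  { 1, 2, 3, 5, 6 }  = { 3, 5, 6 } ∪ { 1, 2, 6 }
Iteration 2. New:
  { 4 }  = Ω∖{ 1, 2, 3, 5, 6 }
  { 1, 2, 3, 4 }  = { 3, 4 } ∪ { 1, 2, 4 }
  { 3, 4, 5, 6 }  = { 3, 4, 5 } ∪ { 3, 5, 6 }
  { 1, 2, 3, 4, 5 }  = { 3, 4, 5 } ∪ { 1, 2, 4 }
  { 1, 2, 3, 4, 6 }  = { 3, 4 } ∪ { 1, 2, 4, 6 }
  { 1, 2, 4, 5, 6 }  = { 1, 2, 4, 6 } ∪ { 1, 2, 5, 6 }
Iteration 3: 5 new —
  { 3 }  = Ω∖{ 1, 2, 4, 5, 6 }
  { 5 }  = Ω∖{ 1, 2, 3, 4, 6 }
  { 6 }  = Ω∖{ 1, 2, 3, 4, 5 }
  { 1, 2 }  = Ω∖{ 3, 4, 5, 6 }
  { 5, 6 }  = Ω∖{ 1, 2, 3, 4 }
Iteration 4: +10 →
  { 3, 6 }  = { 6 } ∪ { 3 }
  { 4, 5 }  = { 5 } ∪ { 4 }
  { 4, 6 }  = { 6 } ∪ { 4 }
  { 1, 2, 3 }  = { 1, 2 } ∪ { 3 }
  { 1, 2, 5 }  = { 1, 2 } ∪ { 5 }
  { 3, 4, 6 }  = { 3, 4 } ∪ { 6 }
  { 4, 5, 6 }  = { 5, 6 } ∪ { 4 }
  { 1, 2, 3, 5 }  = { 1, 2 } ∪ { 3, 5 }
  { 1, 2, 3, 6 }  = { 3 } ∪ { 1, 2, 6 }
  { 1, 2, 4, 5 }  = { 1, 2, 4 } ∪ { 5 }
Iteration 5: already closed under ᶜ and ∪.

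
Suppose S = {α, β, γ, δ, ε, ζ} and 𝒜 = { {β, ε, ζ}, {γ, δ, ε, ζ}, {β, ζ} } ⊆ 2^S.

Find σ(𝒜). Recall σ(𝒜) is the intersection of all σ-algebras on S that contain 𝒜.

σ(𝒜) = { {}, {α}, {β}, {ε}, {ζ}, {α, β}, {α, ε}, {α, ζ}, {β, ε}, {β, ζ}, {γ, δ}, {ε, ζ}, {α, β, ε}, {α, β, ζ}, {α, γ, δ}, {α, ε, ζ}, {β, γ, δ}, {β, ε, ζ}, {γ, δ, ε}, {γ, δ, ζ}, {α, β, γ, δ}, {α, β, ε, ζ}, {α, γ, δ, ε}, {α, γ, δ, ζ}, {β, γ, δ, ε}, {β, γ, δ, ζ}, {γ, δ, ε, ζ}, {α, β, γ, δ, ε}, {α, β, γ, δ, ζ}, {α, γ, δ, ε, ζ}, {β, γ, δ, ε, ζ}, S }

Check:
Initial family (5 sets): { {}, {β, ζ}, {β, ε, ζ}, {γ, δ, ε, ζ}, S }.
Round 1 (4 new):
  {α, β}  = {γ, δ, ε, ζ}ᶜ
  {α, γ, δ}  = {β, ε, ζ}ᶜ
  {α, γ, δ, ε}  = {β, ζ}ᶜ
  {β, γ, δ, ε, ζ}  = {γ, δ, ε, ζ} ∪ {β, ζ}
  |family| = 9
Round 2 adds 7:
  {α}  = {β, γ, δ, ε, ζ}ᶜ
  {α, β, ζ}  = {α, β} ∪ {β, ζ}
  {α, β, γ, δ}  = {α, β} ∪ {α, γ, δ}
  {α, β, ε, ζ}  = {α, β} ∪ {β, ε, ζ}
  {α, β, γ, δ, ε}  = {α, β} ∪ {α, γ, δ, ε}
  {α, β, γ, δ, ζ}  = {β, ζ} ∪ {α, γ, δ}
  {α, γ, δ, ε, ζ}  = {γ, δ, ε, ζ} ∪ {α, γ, δ}
  |family| = 16
Round 3 adds 6:
  {β}  = {α, γ, δ, ε, ζ}ᶜ
  {ε}  = {α, β, γ, δ, ζ}ᶜ
  {ζ}  = {α, β, γ, δ, ε}ᶜ
  {γ, δ}  = {α, β, ε, ζ}ᶜ
  {ε, ζ}  = {α, β, γ, δ}ᶜ
  {γ, δ, ε}  = {α, β, ζ}ᶜ
  |family| = 22
Round 4. New:
  {α, ε}  = {ε} ∪ {α}
  {α, ζ}  = {ζ} ∪ {α}
  {β, ε}  = {β} ∪ {ε}
  {α, β, ε}  = {α, β} ∪ {ε}
  {α, ε, ζ}  = {ε, ζ} ∪ {α}
  {β, γ, δ}  = {γ, δ} ∪ {β}
  {γ, δ, ζ}  = {γ, δ} ∪ {ζ}
  {α, γ, δ, ζ}  = {ζ} ∪ {α, γ, δ}
  {β, γ, δ, ε}  = {γ, δ, ε} ∪ {β}
  {β, γ, δ, ζ}  = {γ, δ} ∪ {β, ζ}
  |family| = 32
After Round 5 the family is unchanged; done.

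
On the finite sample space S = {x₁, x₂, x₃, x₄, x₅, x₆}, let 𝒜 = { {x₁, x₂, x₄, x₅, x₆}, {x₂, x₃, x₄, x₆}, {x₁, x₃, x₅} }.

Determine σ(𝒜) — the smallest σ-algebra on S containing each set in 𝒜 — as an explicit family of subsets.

Begin from { {}, {x₁, x₃, x₅}, {x₂, x₃, x₄, x₆}, {x₁, x₂, x₄, x₅, x₆}, S } (that is, 𝒜 plus ∅ and S).
Step 1 (3 new):
  {x₃}  = {x₁, x₂, x₄, x₅, x₆}ᶜ
  {x₁, x₅}  = {x₂, x₃, x₄, x₆}ᶜ
  {x₂, x₄, x₆}  = {x₁, x₃, x₅}ᶜ
  |family| = 8
After Step 2 the family is unchanged; done.

Therefore σ(𝒜) = { {}, {x₃}, {x₁, x₅}, {x₁, x₃, x₅}, {x₂, x₄, x₆}, {x₂, x₃, x₄, x₆}, {x₁, x₂, x₄, x₅, x₆}, S } (|σ(𝒜)| = 8).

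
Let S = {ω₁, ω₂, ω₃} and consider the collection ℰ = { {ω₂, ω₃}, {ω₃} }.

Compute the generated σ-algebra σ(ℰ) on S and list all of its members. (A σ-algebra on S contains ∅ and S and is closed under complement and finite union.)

Seed the family with ℰ together with ∅ and S: { {}, {ω₃}, {ω₂, ω₃}, S }.
Pass 1 (2 new):
  {ω₁}  = S∖{ω₂, ω₃}
  {ω₁, ω₂}  = S∖{ω₃}
  (now 6)
Pass 2 (1 new):
  {ω₁, ω₃}  = {ω₃} ∪ {ω₁}
  (now 7)
Pass 3 adds 1:
  {ω₂}  = S∖{ω₁, ω₃}
  (now 8)
Pass 4: stable.

σ(ℰ) = { {}, {ω₁}, {ω₂}, {ω₃}, {ω₁, ω₂}, {ω₁, ω₃}, {ω₂, ω₃}, S }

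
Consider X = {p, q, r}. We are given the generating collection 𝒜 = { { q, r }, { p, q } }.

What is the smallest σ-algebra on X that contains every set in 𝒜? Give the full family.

Seed the family with 𝒜 together with ∅ and X: { {}, { p, q }, { q, r }, X }.
Round 1: 2 new —
  { p }  = { q, r }ᶜ
  { r }  = { p, q }ᶜ
  (now 6)
Round 2: 1 new —
  { p, r }  = { r } ∪ { p }
  (now 7)
Round 3: +1 →
  { q }  = { p, r }ᶜ
  (now 8)
After Round 4 the family is unchanged; done.

Therefore σ(𝒜) = { {}, { p }, { q }, { r }, { p, q }, { p, r }, { q, r }, X } (|σ(𝒜)| = 8).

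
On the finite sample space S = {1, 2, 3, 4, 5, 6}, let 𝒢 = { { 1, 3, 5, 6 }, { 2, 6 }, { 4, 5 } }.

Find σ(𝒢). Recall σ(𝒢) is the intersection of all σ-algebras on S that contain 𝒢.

σ(𝒢) = { {}, { 2 }, { 4 }, { 5 }, { 6 }, { 1, 3 }, { 2, 4 }, { 2, 5 }, { 2, 6 }, { 4, 5 }, { 4, 6 }, { 5, 6 }, { 1, 2, 3 }, { 1, 3, 4 }, { 1, 3, 5 }, { 1, 3, 6 }, { 2, 4, 5 }, { 2, 4, 6 }, { 2, 5, 6 }, { 4, 5, 6 }, { 1, 2, 3, 4 }, { 1, 2, 3, 5 }, { 1, 2, 3, 6 }, { 1, 3, 4, 5 }, { 1, 3, 4, 6 }, { 1, 3, 5, 6 }, { 2, 4, 5, 6 }, { 1, 2, 3, 4, 5 }, { 1, 2, 3, 4, 6 }, { 1, 2, 3, 5, 6 }, { 1, 3, 4, 5, 6 }, S }

Working:
Begin from { {}, { 2, 6 }, { 4, 5 }, { 1, 3, 5, 6 }, S } (that is, 𝒢 plus ∅ and S).
Iteration 1. New:
  { 2, 4 }  = complement { 1, 3, 5, 6 }
  { 1, 2, 3, 6 }  = complement { 4, 5 }
  { 1, 3, 4, 5 }  = complement { 2, 6 }
  { 2, 4, 5, 6 }  = { 4, 5 } ∪ { 2, 6 }
  { 1, 2, 3, 5, 6 }  = { 1, 3, 5, 6 } ∪ { 2, 6 }
  { 1, 3, 4, 5, 6 }  = { 4, 5 } ∪ { 1, 3, 5, 6 }
  |family| = 11
Iteration 2 adds 7:
  { 2 }  = complement { 1, 3, 4, 5, 6 }
  { 4 }  = complement { 1, 2, 3, 5, 6 }
  { 1, 3 }  = complement { 2, 4, 5, 6 }
  { 2, 4, 5 }  = { 4, 5 } ∪ { 2, 4 }
  { 2, 4, 6 }  = { 2, 6 } ∪ { 2, 4 }
  { 1, 2, 3, 4, 5 }  = { 1, 3, 4, 5 } ∪ { 2, 4 }
  { 1, 2, 3, 4, 6 }  = { 1, 2, 3, 6 } ∪ { 2, 4 }
  |family| = 18
Iteration 3: +7 →
  { 5 }  = complement { 1, 2, 3, 4, 6 }
  { 6 }  = complement { 1, 2, 3, 4, 5 }
  { 1, 2, 3 }  = { 1, 3 } ∪ { 2 }
  { 1, 3, 4 }  = { 1, 3 } ∪ { 4 }
  { 1, 3, 5 }  = complement { 2, 4, 6 }
  { 1, 3, 6 }  = complement { 2, 4, 5 }
  { 1, 2, 3, 4 }  = { 1, 3 } ∪ { 2, 4 }
  |family| = 25
Iteration 4 adds 7:
  { 2, 5 }  = { 2 } ∪ { 5 }
  { 4, 6 }  = { 6 } ∪ { 4 }
  { 5, 6 }  = complement { 1, 2, 3, 4 }
  { 2, 5, 6 }  = complement { 1, 3, 4 }
  { 4, 5, 6 }  = complement { 1, 2, 3 }
  { 1, 2, 3, 5 }  = { 1, 2, 3 } ∪ { 1, 3, 5 }
  { 1, 3, 4, 6 }  = { 1, 3, 6 } ∪ { 1, 3, 4 }
  |family| = 32
Iteration 5 adds nothing — fixpoint reached.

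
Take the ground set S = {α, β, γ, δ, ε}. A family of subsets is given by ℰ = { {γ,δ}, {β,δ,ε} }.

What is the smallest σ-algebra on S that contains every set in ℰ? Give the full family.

σ(ℰ) = { {}, {α}, {γ}, {δ}, {α,γ}, {α,δ}, {β,ε}, {γ,δ}, {α,β,ε}, {α,γ,δ}, {β,γ,ε}, {β,δ,ε}, {α,β,γ,ε}, {α,β,δ,ε}, {β,γ,δ,ε}, S }

Derivation:
Begin from { {}, {γ,δ}, {β,δ,ε}, S } (that is, ℰ plus ∅ and S).
Pass 1: +3 →
  {α,γ}  = {β,δ,ε}ᶜ
  {α,β,ε}  = {γ,δ}ᶜ
  {β,γ,δ,ε}  = {β,δ,ε} ∪ {γ,δ}
  — 7 sets.
Pass 2. New:
  {α}  = {β,γ,δ,ε}ᶜ
  {α,γ,δ}  = {γ,δ} ∪ {α,γ}
  {α,β,γ,ε}  = {α,β,ε} ∪ {α,γ}
  {α,β,δ,ε}  = {α,β,ε} ∪ {β,δ,ε}
  — 11 sets.
Pass 3 adds 3:
  {γ}  = {α,β,δ,ε}ᶜ
  {δ}  = {α,β,γ,ε}ᶜ
  {β,ε}  = {α,γ,δ}ᶜ
  — 14 sets.
Pass 4: +2 →
  {α,δ}  = {δ} ∪ {α}
  {β,γ,ε}  = {γ} ∪ {β,ε}
  — 16 sets.
Pass 5: closed — nothing new.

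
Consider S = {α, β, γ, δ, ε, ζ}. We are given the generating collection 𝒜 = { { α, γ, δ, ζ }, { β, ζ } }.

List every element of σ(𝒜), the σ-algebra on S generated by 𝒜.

Initial family (4 sets): { ∅, { β, ζ }, { α, γ, δ, ζ }, S }.
Step 1: 3 new —
  { β, ε }  = ᶜ of { α, γ, δ, ζ }
  { α, γ, δ, ε }  = ᶜ of { β, ζ }
  { α, β, γ, δ, ζ }  = { β, ζ } ∪ { α, γ, δ, ζ }
  (now 7)
Step 2. New:
  { ε }  = ᶜ of { α, β, γ, δ, ζ }
  { β, ε, ζ }  = { β, ε } ∪ { β, ζ }
  { α, β, γ, δ, ε }  = { β, ε } ∪ { α, γ, δ, ε }
  { α, γ, δ, ε, ζ }  = { α, γ, δ, ε } ∪ { α, γ, δ, ζ }
  (now 11)
Step 3: +3 →
  { β }  = ᶜ of { α, γ, δ, ε, ζ }
  { ζ }  = ᶜ of { α, β, γ, δ, ε }
  { α, γ, δ }  = ᶜ of { β, ε, ζ }
  (now 14)
Step 4 (2 new):
  { ε, ζ }  = { ε } ∪ { ζ }
  { α, β, γ, δ }  = { α, γ, δ } ∪ { β }
  (now 16)
Step 5: already closed under ᶜ and ∪.

σ(𝒜) = { ∅, { β }, { ε }, { ζ }, { β, ε }, { β, ζ }, { ε, ζ }, { α, γ, δ }, { β, ε, ζ }, { α, β, γ, δ }, { α, γ, δ, ε }, { α, γ, δ, ζ }, { α, β, γ, δ, ε }, { α, β, γ, δ, ζ }, { α, γ, δ, ε, ζ }, S }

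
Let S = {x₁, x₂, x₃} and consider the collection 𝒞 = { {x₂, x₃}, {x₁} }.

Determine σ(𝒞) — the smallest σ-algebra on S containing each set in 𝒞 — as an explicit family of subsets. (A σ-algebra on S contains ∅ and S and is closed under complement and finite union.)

Seed the family with 𝒞 together with ∅ and S: { {}, {x₁}, {x₂, x₃}, S }.
Pass 1: already closed under ᶜ and ∪.

Hence σ(𝒞) has 4 members: { {}, {x₁}, {x₂, x₃}, S }.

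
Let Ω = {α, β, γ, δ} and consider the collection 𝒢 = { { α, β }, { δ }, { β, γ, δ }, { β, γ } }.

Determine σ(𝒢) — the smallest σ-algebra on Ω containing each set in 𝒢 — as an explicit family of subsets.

Seed the family with 𝒢 together with ∅ and Ω: { ∅, { δ }, { α, β }, { β, γ }, { β, γ, δ }, Ω }.
Pass 1 adds 5:
  { α }  = { β, γ, δ }ᶜ
  { α, δ }  = { β, γ }ᶜ
  { γ, δ }  = { α, β }ᶜ
  { α, β, γ }  = { δ }ᶜ
  { α, β, δ }  = { α, β } ∪ { δ }
Pass 2 (2 new):
  { γ }  = { α, β, δ }ᶜ
  { α, γ, δ }  = { γ, δ } ∪ { α, δ }
Pass 3. New:
  { β }  = { α, γ, δ }ᶜ
  { α, γ }  = { γ } ∪ { α }
Pass 4. New:
  { β, δ }  = { α, γ }ᶜ
Pass 5: closed — nothing new.

|σ(𝒢)| = 16.  σ(𝒢) = { ∅, { α }, { β }, { γ }, { δ }, { α, β }, { α, γ }, { α, δ }, { β, γ }, { β, δ }, { γ, δ }, { α, β, γ }, { α, β, δ }, { α, γ, δ }, { β, γ, δ }, Ω }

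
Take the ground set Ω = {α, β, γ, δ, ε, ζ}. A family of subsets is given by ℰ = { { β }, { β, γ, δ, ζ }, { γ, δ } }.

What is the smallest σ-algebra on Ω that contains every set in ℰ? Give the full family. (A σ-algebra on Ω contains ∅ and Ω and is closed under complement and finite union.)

σ(ℰ) (16 sets): { ∅, { β }, { ζ }, { α, ε }, { β, ζ }, { γ, δ }, { α, β, ε }, { α, ε, ζ }, { β, γ, δ }, { γ, δ, ζ }, { α, β, ε, ζ }, { α, γ, δ, ε }, { β, γ, δ, ζ }, { α, β, γ, δ, ε }, { α, γ, δ, ε, ζ }, Ω }

Trace:
Initial family (5 sets): { ∅, { β }, { γ, δ }, { β, γ, δ, ζ }, Ω }.
Round 1: 4 new —
  { α, ε }  = complement { β, γ, δ, ζ }
  { β, γ, δ }  = { γ, δ } ∪ { β }
  { α, β, ε, ζ }  = complement { γ, δ }
  { α, γ, δ, ε, ζ }  = complement { β }
  — 9 sets.
Round 2: +4 →
  { α, β, ε }  = { β } ∪ { α, ε }
  { α, ε, ζ }  = complement { β, γ, δ }
  { α, γ, δ, ε }  = { γ, δ } ∪ { α, ε }
  { α, β, γ, δ, ε }  = { α, ε } ∪ { β, γ, δ }
  — 13 sets.
Round 3: +3 →
  { ζ }  = complement { α, β, γ, δ, ε }
  { β, ζ }  = complement { α, γ, δ, ε }
  { γ, δ, ζ }  = complement { α, β, ε }
  — 16 sets.
Round 4: stable.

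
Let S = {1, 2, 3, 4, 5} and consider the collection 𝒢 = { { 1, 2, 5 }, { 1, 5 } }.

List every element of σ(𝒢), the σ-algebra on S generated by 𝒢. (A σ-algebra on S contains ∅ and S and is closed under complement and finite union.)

Begin from { {  }, { 1, 5 }, { 1, 2, 5 }, S } (that is, 𝒢 plus ∅ and S).
Iteration 1 adds 2:
  { 3, 4 }  = ᶜ of { 1, 2, 5 }
  { 2, 3, 4 }  = ᶜ of { 1, 5 }
  — 6 sets.
Iteration 2 (1 new):
  { 1, 3, 4, 5 }  = { 3, 4 } ∪ { 1, 5 }
  — 7 sets.
Iteration 3. New:
  { 2 }  = ᶜ of { 1, 3, 4, 5 }
  — 8 sets.
Iteration 4: closed — nothing new.

σ(𝒢) = { {  }, { 2 }, { 1, 5 }, { 3, 4 }, { 1, 2, 5 }, { 2, 3, 4 }, { 1, 3, 4, 5 }, S }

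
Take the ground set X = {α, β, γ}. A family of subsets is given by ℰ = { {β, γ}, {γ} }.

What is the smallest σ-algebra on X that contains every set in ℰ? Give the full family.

σ(ℰ) = { {}, {α}, {β}, {γ}, {α, β}, {α, γ}, {β, γ}, X }

Derivation:
Begin from { {}, {γ}, {β, γ}, X } (that is, ℰ plus ∅ and X).
Iteration 1: 2 new —
  {α}  = ᶜ of {β, γ}
  {α, β}  = ᶜ of {γ}
  (now 6)
Iteration 2: 1 new —
  {α, γ}  = {γ} ∪ {α}
  (now 7)
Iteration 3 adds 1:
  {β}  = ᶜ of {α, γ}
  (now 8)
Iteration 4 adds nothing — fixpoint reached.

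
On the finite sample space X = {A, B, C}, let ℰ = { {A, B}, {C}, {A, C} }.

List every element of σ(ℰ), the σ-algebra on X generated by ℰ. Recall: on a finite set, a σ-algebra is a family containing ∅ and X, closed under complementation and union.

Seed the family with ℰ together with ∅ and X: { {}, {C}, {A, B}, {A, C}, X }.
Iteration 1. New:
  {B}  = complement {A, C}
  (now 6)
Iteration 2: +1 →
  {B, C}  = {C} ∪ {B}
  (now 7)
Iteration 3: 1 new —
  {A}  = complement {B, C}
  (now 8)
Iteration 4 adds nothing — fixpoint reached.

Hence σ(ℰ) has 8 members: { {}, {A}, {B}, {C}, {A, B}, {A, C}, {B, C}, X }.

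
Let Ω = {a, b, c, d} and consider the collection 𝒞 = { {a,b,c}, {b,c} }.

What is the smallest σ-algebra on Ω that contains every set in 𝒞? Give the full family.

Initial family (4 sets): { ∅, {b,c}, {a,b,c}, Ω }.
Pass 1 (2 new):
  {d}  = {a,b,c}ᶜ
  {a,d}  = {b,c}ᶜ
  |family| = 6
Pass 2 adds 1:
  {b,c,d}  = {b,c} ∪ {d}
  |family| = 7
Pass 3: +1 →
  {a}  = {b,c,d}ᶜ
  |family| = 8
Pass 4: stable.

Therefore σ(𝒞) = { ∅, {a}, {d}, {a,d}, {b,c}, {a,b,c}, {b,c,d}, Ω } (|σ(𝒞)| = 8).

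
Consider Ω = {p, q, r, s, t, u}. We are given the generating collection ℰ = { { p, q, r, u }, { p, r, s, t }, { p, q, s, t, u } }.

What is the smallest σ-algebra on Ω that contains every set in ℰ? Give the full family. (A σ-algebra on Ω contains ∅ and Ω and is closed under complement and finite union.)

Answer: σ(ℰ) = { {}, { p }, { r }, { p, r }, { q, u }, { s, t }, { p, q, u }, { p, s, t }, { q, r, u }, { r, s, t }, { p, q, r, u }, { p, r, s, t }, { q, s, t, u }, { p, q, s, t, u }, { q, r, s, t, u }, Ω }

Trace:
Start: ℰ ∪ {∅, Ω} = { {}, { p, q, r, u }, { p, r, s, t }, { p, q, s, t, u }, Ω }.
Pass 1. New:
  { r }  = ᶜ of { p, q, s, t, u }
  { q, u }  = ᶜ of { p, r, s, t }
  { s, t }  = ᶜ of { p, q, r, u }
Pass 2. New:
  { q, r, u }  = { r } ∪ { q, u }
  { r, s, t }  = { r } ∪ { s, t }
  { q, s, t, u }  = { q, u } ∪ { s, t }
Pass 3 adds 4:
  { p, r }  = ᶜ of { q, s, t, u }
  { p, q, u }  = ᶜ of { r, s, t }
  { p, s, t }  = ᶜ of { q, r, u }
  { q, r, s, t, u }  = { s, t } ∪ { q, r, u }
Pass 4 adds 1:
  { p }  = ᶜ of { q, r, s, t, u }
Pass 5: already closed under ᶜ and ∪.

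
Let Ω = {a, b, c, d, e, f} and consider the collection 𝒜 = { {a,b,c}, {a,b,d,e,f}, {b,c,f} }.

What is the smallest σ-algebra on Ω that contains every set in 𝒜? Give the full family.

σ(𝒜) (32 sets): { ∅, {a}, {b}, {c}, {f}, {a,b}, {a,c}, {a,f}, {b,c}, {b,f}, {c,f}, {d,e}, {a,b,c}, {a,b,f}, {a,c,f}, {a,d,e}, {b,c,f}, {b,d,e}, {c,d,e}, {d,e,f}, {a,b,c,f}, {a,b,d,e}, {a,c,d,e}, {a,d,e,f}, {b,c,d,e}, {b,d,e,f}, {c,d,e,f}, {a,b,c,d,e}, {a,b,d,e,f}, {a,c,d,e,f}, {b,c,d,e,f}, Ω }

Working:
Take S₀ = 𝒜 ∪ {∅, Ω} = { ∅, {a,b,c}, {b,c,f}, {a,b,d,e,f}, Ω }.
Round 1 (4 new):
  {c}  = {a,b,d,e,f}ᶜ
  {a,d,e}  = {b,c,f}ᶜ
  {d,e,f}  = {a,b,c}ᶜ
  {a,b,c,f}  = {a,b,c} ∪ {b,c,f}
  (now 9)
Round 2: +6 →
  {d,e}  = {a,b,c,f}ᶜ
  {a,c,d,e}  = {a,d,e} ∪ {c}
  {a,d,e,f}  = {a,d,e} ∪ {d,e,f}
  {c,d,e,f}  = {c} ∪ {d,e,f}
  {a,b,c,d,e}  = {a,d,e} ∪ {a,b,c}
  {b,c,d,e,f}  = {b,c,f} ∪ {d,e,f}
  (now 15)
Round 3 (7 new):
  {a}  = {b,c,d,e,f}ᶜ
  {f}  = {a,b,c,d,e}ᶜ
  {a,b}  = {c,d,e,f}ᶜ
  {b,c}  = {a,d,e,f}ᶜ
  {b,f}  = {a,c,d,e}ᶜ
  {c,d,e}  = {c} ∪ {d,e}
  {a,c,d,e,f}  = {a,d,e} ∪ {c,d,e,f}
  (now 22)
Round 4 (8 new):
  {b}  = {a,c,d,e,f}ᶜ
  {a,c}  = {c} ∪ {a}
  {a,f}  = {f} ∪ {a}
  {c,f}  = {f} ∪ {c}
  {a,b,f}  = {c,d,e}ᶜ
  {a,b,d,e}  = {d,e} ∪ {a,b}
  {b,c,d,e}  = {c,d,e} ∪ {b,c}
  {b,d,e,f}  = {d,e} ∪ {b,f}
  (now 30)
Round 5. New:
  {a,c,f}  = {a,f} ∪ {c}
  {b,d,e}  = {b} ∪ {d,e}
  (now 32)
After Round 6 the family is unchanged; done.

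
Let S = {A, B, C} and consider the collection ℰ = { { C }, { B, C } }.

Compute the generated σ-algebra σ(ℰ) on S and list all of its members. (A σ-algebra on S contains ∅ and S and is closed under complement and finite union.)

Seed the family with ℰ together with ∅ and S: { {}, { C }, { B, C }, S }.
Round 1 (2 new):
  { A }  = { B, C }ᶜ
  { A, B }  = { C }ᶜ
Round 2 adds 1:
  { A, C }  = { C } ∪ { A }
Round 3: +1 →
  { B }  = { A, C }ᶜ
Round 4: stable.

Therefore σ(ℰ) = { {}, { A }, { B }, { C }, { A, B }, { A, C }, { B, C }, S } (|σ(ℰ)| = 8).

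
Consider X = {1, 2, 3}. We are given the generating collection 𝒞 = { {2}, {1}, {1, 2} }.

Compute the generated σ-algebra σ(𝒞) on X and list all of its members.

Answer: σ(𝒞) = { {}, {1}, {2}, {3}, {1, 2}, {1, 3}, {2, 3}, X }

Trace:
Take S₀ = 𝒞 ∪ {∅, X} = { {}, {1}, {2}, {1, 2}, X }.
Step 1 adds 3:
  {3}  = {1, 2}ᶜ
  {1, 3}  = {2}ᶜ
  {2, 3}  = {1}ᶜ
  [8 total]
Step 2: stable.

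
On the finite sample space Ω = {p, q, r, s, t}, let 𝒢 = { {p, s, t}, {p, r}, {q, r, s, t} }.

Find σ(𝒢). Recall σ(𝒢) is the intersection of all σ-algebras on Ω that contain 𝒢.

σ(𝒢) = { ∅, {p}, {q}, {r}, {p, q}, {p, r}, {q, r}, {s, t}, {p, q, r}, {p, s, t}, {q, s, t}, {r, s, t}, {p, q, s, t}, {p, r, s, t}, {q, r, s, t}, Ω }

Check:
Take S₀ = 𝒢 ∪ {∅, Ω} = { ∅, {p, r}, {p, s, t}, {q, r, s, t}, Ω }.
Iteration 1: 4 new —
  {p}  = complement {q, r, s, t}
  {q, r}  = complement {p, s, t}
  {q, s, t}  = complement {p, r}
  {p, r, s, t}  = {p, s, t} ∪ {p, r}
  (now 9)
Iteration 2: 3 new —
  {q}  = complement {p, r, s, t}
  {p, q, r}  = {q, r} ∪ {p, r}
  {p, q, s, t}  = {p, s, t} ∪ {q, s, t}
  (now 12)
Iteration 3 (3 new):
  {r}  = complement {p, q, s, t}
  {p, q}  = {q} ∪ {p}
  {s, t}  = complement {p, q, r}
  (now 15)
Iteration 4: +1 →
  {r, s, t}  = complement {p, q}
  (now 16)
Iteration 5: already closed under ᶜ and ∪.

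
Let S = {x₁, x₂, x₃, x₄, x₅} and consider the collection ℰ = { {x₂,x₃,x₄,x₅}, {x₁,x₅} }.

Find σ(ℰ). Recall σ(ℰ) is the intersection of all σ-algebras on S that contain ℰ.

σ(ℰ) (8 sets): { {}, {x₁}, {x₅}, {x₁,x₅}, {x₂,x₃,x₄}, {x₁,x₂,x₃,x₄}, {x₂,x₃,x₄,x₅}, S }

Working:
Start: ℰ ∪ {∅, S} = { {}, {x₁,x₅}, {x₂,x₃,x₄,x₅}, S }.
Step 1. New:
  {x₁}  = {x₂,x₃,x₄,x₅}ᶜ
  {x₂,x₃,x₄}  = {x₁,x₅}ᶜ
  (now 6)
Step 2: +1 →
  {x₁,x₂,x₃,x₄}  = {x₂,x₃,x₄} ∪ {x₁}
  (now 7)
Step 3 adds 1:
  {x₅}  = {x₁,x₂,x₃,x₄}ᶜ
  (now 8)
After Step 4 the family is unchanged; done.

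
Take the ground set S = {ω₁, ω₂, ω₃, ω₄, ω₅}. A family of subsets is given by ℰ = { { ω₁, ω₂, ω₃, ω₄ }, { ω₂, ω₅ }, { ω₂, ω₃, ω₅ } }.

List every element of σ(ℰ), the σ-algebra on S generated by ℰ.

Seed the family with ℰ together with ∅ and S: { {}, { ω₂, ω₅ }, { ω₂, ω₃, ω₅ }, { ω₁, ω₂, ω₃, ω₄ }, S }.
Iteration 1 (3 new):
  { ω₅ }  = complement { ω₁, ω₂, ω₃, ω₄ }
  { ω₁, ω₄ }  = complement { ω₂, ω₃, ω₅ }
  { ω₁, ω₃, ω₄ }  = complement { ω₂, ω₅ }
  |family| = 8
Iteration 2. New:
  { ω₁, ω₄, ω₅ }  = { ω₁, ω₄ } ∪ { ω₅ }
  { ω₁, ω₂, ω₄, ω₅ }  = { ω₂, ω₅ } ∪ { ω₁, ω₄ }
  { ω₁, ω₃, ω₄, ω₅ }  = { ω₁, ω₃, ω₄ } ∪ { ω₅ }
  |family| = 11
Iteration 3: 3 new —
  { ω₂ }  = complement { ω₁, ω₃, ω₄, ω₅ }
  { ω₃ }  = complement { ω₁, ω₂, ω₄, ω₅ }
  { ω₂, ω₃ }  = complement { ω₁, ω₄, ω₅ }
  |family| = 14
Iteration 4 adds 2:
  { ω₃, ω₅ }  = { ω₃ } ∪ { ω₅ }
  { ω₁, ω₂, ω₄ }  = { ω₁, ω₄ } ∪ { ω₂ }
  |family| = 16
Iteration 5: closed — nothing new.

|σ(ℰ)| = 16.  σ(ℰ) = { {}, { ω₂ }, { ω₃ }, { ω₅ }, { ω₁, ω₄ }, { ω₂, ω₃ }, { ω₂, ω₅ }, { ω₃, ω₅ }, { ω₁, ω₂, ω₄ }, { ω₁, ω₃, ω₄ }, { ω₁, ω₄, ω₅ }, { ω₂, ω₃, ω₅ }, { ω₁, ω₂, ω₃, ω₄ }, { ω₁, ω₂, ω₄, ω₅ }, { ω₁, ω₃, ω₄, ω₅ }, S }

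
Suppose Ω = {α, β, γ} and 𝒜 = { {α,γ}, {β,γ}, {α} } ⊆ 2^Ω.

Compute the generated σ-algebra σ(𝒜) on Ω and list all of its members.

σ(𝒜) (8 sets): { {}, {α}, {β}, {γ}, {α,β}, {α,γ}, {β,γ}, Ω }

Derivation:
Begin from { {}, {α}, {α,γ}, {β,γ}, Ω } (that is, 𝒜 plus ∅ and Ω).
Round 1: +1 →
  {β}  = complement {α,γ}
Round 2 (1 new):
  {α,β}  = {β} ∪ {α}
Round 3. New:
  {γ}  = complement {α,β}
After Round 4 the family is unchanged; done.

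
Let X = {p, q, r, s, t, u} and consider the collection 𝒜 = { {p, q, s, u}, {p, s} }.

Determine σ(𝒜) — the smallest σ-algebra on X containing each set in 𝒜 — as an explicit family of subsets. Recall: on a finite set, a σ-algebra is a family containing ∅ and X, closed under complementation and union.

|σ(𝒜)| = 8.  σ(𝒜) = { {}, {p, s}, {q, u}, {r, t}, {p, q, s, u}, {p, r, s, t}, {q, r, t, u}, X }

Trace:
Seed the family with 𝒜 together with ∅ and X: { {}, {p, s}, {p, q, s, u}, X }.
Pass 1 (2 new):
  {r, t}  = ᶜ of {p, q, s, u}
  {q, r, t, u}  = ᶜ of {p, s}
  — 6 sets.
Pass 2: +1 →
  {p, r, s, t}  = {p, s} ∪ {r, t}
  — 7 sets.
Pass 3 (1 new):
  {q, u}  = ᶜ of {p, r, s, t}
  — 8 sets.
Pass 4: stable.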